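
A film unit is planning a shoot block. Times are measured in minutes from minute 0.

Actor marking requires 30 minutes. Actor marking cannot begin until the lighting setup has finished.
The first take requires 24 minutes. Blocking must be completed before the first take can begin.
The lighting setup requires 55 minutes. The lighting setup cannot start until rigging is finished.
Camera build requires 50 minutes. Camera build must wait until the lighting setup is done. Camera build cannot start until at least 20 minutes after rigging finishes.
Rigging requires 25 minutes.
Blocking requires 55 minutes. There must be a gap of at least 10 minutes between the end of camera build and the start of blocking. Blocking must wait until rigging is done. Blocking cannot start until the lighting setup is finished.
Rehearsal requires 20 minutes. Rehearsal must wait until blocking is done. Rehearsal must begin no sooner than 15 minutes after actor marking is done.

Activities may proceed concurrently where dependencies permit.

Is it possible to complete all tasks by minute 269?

Rigging has no prerequisites, so it starts at minute 0 and finishes at minute 25.
The lighting setup cannot begin until rigging (finishes minute 25). It runs from minute 25 to 25 + 55 = minute 80.
Actor marking cannot begin until the lighting setup (finishes minute 80). It runs from minute 80 to 80 + 30 = minute 110.
Camera build has to wait for the lighting setup (finishes minute 80); rigging (finishes minute 25, plus 20-minute gap → minute 45). The latest of these is minute 80, so camera build runs minute 80 to 80 + 50 = minute 130.
Blocking needs all of camera build (finishes minute 130, plus 10-minute gap → minute 140); rigging (finishes minute 25); the lighting setup (finishes minute 80). That puts its earliest start at minute 140; it finishes at 140 + 55 = minute 195.
The first take cannot begin until blocking (finishes minute 195). It runs from minute 195 to 195 + 24 = minute 219.
Rehearsal has to wait for blocking (finishes minute 195); actor marking (finishes minute 110, plus 15-minute gap → minute 125). The latest of these is minute 195, so rehearsal runs minute 195 to 195 + 20 = minute 215.
Every task is finished by minute 219, which is no later than the deadline of 269, so the schedule is feasible.

Yes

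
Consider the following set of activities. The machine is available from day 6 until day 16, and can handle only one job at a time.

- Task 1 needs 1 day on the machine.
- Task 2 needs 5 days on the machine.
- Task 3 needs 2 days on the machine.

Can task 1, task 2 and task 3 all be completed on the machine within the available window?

Yes

The machine window is 16 − 6 = 10 days.
Running back to back, the jobs need 1 + 5 + 2 = 8 days on the machine.
Since 8 ≤ 10, they fit within the window.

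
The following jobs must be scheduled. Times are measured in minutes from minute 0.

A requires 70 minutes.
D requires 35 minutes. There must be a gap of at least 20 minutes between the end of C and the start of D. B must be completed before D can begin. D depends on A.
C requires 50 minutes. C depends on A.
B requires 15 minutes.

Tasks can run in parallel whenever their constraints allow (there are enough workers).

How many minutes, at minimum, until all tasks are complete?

Nothing blocks B, so it runs from minute 0 to minute 15.
A has no prerequisites, so it starts at minute 0 and finishes at minute 70.
After A (finishes minute 70), C can start at minute 70 and finishes at minute 120.
For D: C (finishes minute 120, plus 20-minute gap → minute 140); B (finishes minute 15); A (finishes minute 70). Taking the maximum gives a start of minute 140, and it finishes at 140 + 35 = minute 175.
All tasks are finished once the last one completes. Finish times: A at 70, B at 15, C at 120, D at 175. The latest is minute 175.

175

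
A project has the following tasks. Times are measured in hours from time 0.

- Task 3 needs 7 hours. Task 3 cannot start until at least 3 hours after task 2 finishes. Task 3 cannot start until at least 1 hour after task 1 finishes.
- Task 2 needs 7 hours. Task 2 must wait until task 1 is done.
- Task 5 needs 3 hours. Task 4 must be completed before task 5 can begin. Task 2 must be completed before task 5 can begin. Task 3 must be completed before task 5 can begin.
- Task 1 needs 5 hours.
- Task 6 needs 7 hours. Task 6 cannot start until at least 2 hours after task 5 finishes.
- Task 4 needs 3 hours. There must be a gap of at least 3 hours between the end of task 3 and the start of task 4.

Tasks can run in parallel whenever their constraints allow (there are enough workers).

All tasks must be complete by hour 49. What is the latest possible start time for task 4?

34

Nothing follows task 6; the deadline of hour 49 is its only limit. It must start by 49 − 7 = hour 42.
Task 5 has to be done before task 6 (must start by hour 42, minus 2-hour gap → hour 40). That means finishing by hour 40, i.e. starting by 40 − 3 = hour 37.
Task 4 must finish before task 5 (must start by hour 37). With a 3-hour duration, task 4 must start by 37 − 3 = hour 34.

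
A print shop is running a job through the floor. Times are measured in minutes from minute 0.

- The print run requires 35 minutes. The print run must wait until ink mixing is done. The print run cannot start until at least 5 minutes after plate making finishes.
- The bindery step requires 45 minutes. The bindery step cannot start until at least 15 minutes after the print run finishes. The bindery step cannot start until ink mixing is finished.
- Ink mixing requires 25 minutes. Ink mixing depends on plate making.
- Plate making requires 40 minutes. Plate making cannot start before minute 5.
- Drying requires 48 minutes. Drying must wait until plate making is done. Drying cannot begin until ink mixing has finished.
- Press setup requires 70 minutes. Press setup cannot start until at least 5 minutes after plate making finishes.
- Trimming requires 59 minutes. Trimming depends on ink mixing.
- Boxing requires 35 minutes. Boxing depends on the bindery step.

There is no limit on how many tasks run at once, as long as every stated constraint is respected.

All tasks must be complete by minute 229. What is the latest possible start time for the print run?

99

Boxing must finish by minute 229; it takes 35 minutes, so it must start by 229 − 35 = minute 194.
The bindery step must finish before boxing (must start by minute 194). With a 45-minute duration, the bindery step must start by 194 − 45 = minute 149.
Since the bindery step (must start by minute 149, minus 15-minute gap → minute 134) depends on it, the print run must finish by minute 134. Backing off its 35-minute duration gives a latest start of minute 99.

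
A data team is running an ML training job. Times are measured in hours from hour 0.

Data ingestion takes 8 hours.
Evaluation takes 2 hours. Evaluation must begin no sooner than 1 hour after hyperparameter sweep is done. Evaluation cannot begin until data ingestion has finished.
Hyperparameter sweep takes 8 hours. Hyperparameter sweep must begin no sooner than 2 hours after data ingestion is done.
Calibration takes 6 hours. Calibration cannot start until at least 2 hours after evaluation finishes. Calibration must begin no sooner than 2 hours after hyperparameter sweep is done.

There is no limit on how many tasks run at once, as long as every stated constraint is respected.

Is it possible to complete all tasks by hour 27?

No

Data ingestion has no prerequisites, so it starts at hour 0 and finishes at hour 8.
After data ingestion (finishes hour 8, plus 2-hour gap → hour 10), hyperparameter sweep can start at hour 10 and finishes at hour 18.
Evaluation needs all of hyperparameter sweep (finishes hour 18, plus 1-hour gap → hour 19); data ingestion (finishes hour 8). That puts its earliest start at hour 19; it finishes at 19 + 2 = hour 21.
Calibration has to wait for evaluation (finishes hour 21, plus 2-hour gap → hour 23); hyperparameter sweep (finishes hour 18, plus 2-hour gap → hour 20). The latest of these is hour 23, so calibration runs hour 23 to 23 + 6 = hour 29.
The earliest everything can be done is hour 29, which is after the deadline of 27, so it is not possible.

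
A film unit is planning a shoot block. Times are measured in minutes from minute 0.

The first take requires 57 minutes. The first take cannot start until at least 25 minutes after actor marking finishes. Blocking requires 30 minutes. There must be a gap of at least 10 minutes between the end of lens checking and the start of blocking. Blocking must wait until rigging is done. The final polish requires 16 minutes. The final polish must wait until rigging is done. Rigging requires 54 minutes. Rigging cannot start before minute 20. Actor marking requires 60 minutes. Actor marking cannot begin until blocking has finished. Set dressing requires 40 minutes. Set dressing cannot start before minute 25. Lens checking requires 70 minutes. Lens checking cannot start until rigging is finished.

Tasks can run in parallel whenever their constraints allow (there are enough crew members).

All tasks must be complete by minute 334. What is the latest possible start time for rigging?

28

The first take must finish by minute 334; it takes 57 minutes, so it must start by 334 − 57 = minute 277.
Actor marking has to be done before the first take (must start by minute 277, minus 25-minute gap → minute 252). That means finishing by minute 252, i.e. starting by 252 − 60 = minute 192.
Blocking must finish before actor marking (must start by minute 192). With a 30-minute duration, blocking must start by 192 − 30 = minute 162.
Lens checking has to be done before blocking (must start by minute 162, minus 10-minute gap → minute 152). That means finishing by minute 152, i.e. starting by 152 − 70 = minute 82.
The final polish must finish by minute 334; it takes 16 minutes, so it must start by 334 − 16 = minute 318.
Rigging must finish in time for lens checking (must start by minute 82); blocking (must start by minute 162); the final polish (must start by minute 318). The tightest is minute 82, so rigging must start by 82 − 54 = minute 28.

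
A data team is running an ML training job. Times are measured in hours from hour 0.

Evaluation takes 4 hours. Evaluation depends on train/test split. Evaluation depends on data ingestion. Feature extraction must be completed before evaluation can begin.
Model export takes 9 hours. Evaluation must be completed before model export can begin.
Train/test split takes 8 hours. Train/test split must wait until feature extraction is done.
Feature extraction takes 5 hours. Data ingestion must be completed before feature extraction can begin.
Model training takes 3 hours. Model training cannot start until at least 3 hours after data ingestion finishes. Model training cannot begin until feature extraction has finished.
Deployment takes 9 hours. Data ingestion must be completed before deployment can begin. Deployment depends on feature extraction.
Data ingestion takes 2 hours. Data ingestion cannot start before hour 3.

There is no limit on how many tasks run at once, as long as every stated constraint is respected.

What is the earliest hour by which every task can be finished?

Data ingestion cannot begin until its own release at hour 3. It runs from hour 3 to 3 + 2 = hour 5.
Feature extraction cannot begin until data ingestion (finishes hour 5). It runs from hour 5 to 5 + 5 = hour 10.
Deployment needs all of data ingestion (finishes hour 5); feature extraction (finishes hour 10). That puts its earliest start at hour 10; it finishes at 10 + 9 = hour 19.
Model training has to wait for data ingestion (finishes hour 5, plus 3-hour gap → hour 8); feature extraction (finishes hour 10). The latest of these is hour 10, so model training runs hour 10 to 10 + 3 = hour 13.
After feature extraction (finishes hour 10), train/test split can start at hour 10 and finishes at hour 18.
Evaluation needs all of train/test split (finishes hour 18); data ingestion (finishes hour 5); feature extraction (finishes hour 10). That puts its earliest start at hour 18; it finishes at 18 + 4 = hour 22.
After evaluation (finishes hour 22), model export can start at hour 22 and finishes at hour 31.
All tasks are finished once the last one completes. Finish times: Data ingestion at 5, Feature extraction at 10, Train/test split at 18, Model training at 13, Evaluation at 22, Model export at 31, Deployment at 19. The latest is hour 31.

31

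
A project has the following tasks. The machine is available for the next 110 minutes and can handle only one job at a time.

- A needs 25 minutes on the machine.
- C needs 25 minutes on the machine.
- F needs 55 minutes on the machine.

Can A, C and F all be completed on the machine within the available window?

Running back to back, the jobs need 25 + 25 + 55 = 105 minutes on the machine.
Since 105 ≤ 110, they fit within the window.

Yes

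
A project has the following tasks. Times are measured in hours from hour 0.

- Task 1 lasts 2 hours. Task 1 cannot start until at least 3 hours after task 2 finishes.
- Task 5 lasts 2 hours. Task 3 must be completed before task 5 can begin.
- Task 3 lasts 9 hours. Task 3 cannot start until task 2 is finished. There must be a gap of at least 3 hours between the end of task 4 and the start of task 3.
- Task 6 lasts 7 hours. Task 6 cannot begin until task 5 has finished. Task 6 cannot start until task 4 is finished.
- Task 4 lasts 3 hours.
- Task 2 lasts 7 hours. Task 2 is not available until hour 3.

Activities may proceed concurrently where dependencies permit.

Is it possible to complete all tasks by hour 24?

No

Task 4 has no prerequisites, so it starts at hour 0 and finishes at hour 3.
Task 2 cannot begin until its own release at hour 3. It runs from hour 3 to 3 + 7 = hour 10.
Task 3 has to wait for task 2 (finishes hour 10); task 4 (finishes hour 3, plus 3-hour gap → hour 6). The latest of these is hour 10, so task 3 runs hour 10 to 10 + 9 = hour 19.
After task 3 (finishes hour 19), task 5 can start at hour 19 and finishes at hour 21.
Task 6 has to wait for task 5 (finishes hour 21); task 4 (finishes hour 3). The latest of these is hour 21, so task 6 runs hour 21 to 21 + 7 = hour 28.
After task 2 (finishes hour 10, plus 3-hour gap → hour 13), task 1 can start at hour 13 and finishes at hour 15.
The earliest everything can be done is hour 28, which is after the deadline of 24, so it is not possible.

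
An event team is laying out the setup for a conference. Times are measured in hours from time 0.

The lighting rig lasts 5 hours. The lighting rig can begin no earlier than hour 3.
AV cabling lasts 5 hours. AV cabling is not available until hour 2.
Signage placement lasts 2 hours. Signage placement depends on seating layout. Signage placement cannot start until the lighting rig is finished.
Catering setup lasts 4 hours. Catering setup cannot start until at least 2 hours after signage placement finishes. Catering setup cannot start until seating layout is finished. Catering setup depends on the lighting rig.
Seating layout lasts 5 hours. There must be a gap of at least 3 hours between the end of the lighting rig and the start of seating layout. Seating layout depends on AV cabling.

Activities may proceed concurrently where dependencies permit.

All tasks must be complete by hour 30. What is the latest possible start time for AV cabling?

To finish by hour 30, catering setup (duration 4) must start no later than hour 26.
Signage placement feeds into catering setup (must start by hour 26, minus 2-hour gap → hour 24); so signage placement must finish by hour 24 and therefore start by hour 22.
Seating layout has several dependents: signage placement (must start by hour 22); catering setup (must start by hour 26). The earliest of those limits is hour 22, so seating layout must start by 22 − 5 = hour 17.
Since seating layout (must start by hour 17) depends on it, AV cabling must finish by hour 17. Backing off its 5-hour duration gives a latest start of hour 12.

12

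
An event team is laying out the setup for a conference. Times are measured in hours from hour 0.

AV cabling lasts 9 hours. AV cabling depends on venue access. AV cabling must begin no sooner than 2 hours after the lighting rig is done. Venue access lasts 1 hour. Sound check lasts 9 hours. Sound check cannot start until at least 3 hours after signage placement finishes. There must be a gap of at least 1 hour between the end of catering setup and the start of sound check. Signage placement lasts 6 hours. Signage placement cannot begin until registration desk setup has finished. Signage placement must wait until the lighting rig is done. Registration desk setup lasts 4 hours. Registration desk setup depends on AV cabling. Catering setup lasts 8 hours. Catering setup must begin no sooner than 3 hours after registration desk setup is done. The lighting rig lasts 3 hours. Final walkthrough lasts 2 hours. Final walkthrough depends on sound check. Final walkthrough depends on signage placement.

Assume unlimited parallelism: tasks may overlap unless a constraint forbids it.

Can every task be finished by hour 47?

Yes

Nothing blocks the lighting rig, so it runs from hour 0 to hour 3.
Nothing blocks venue access, so it runs from hour 0 to hour 1.
AV cabling has to wait for venue access (finishes hour 1); the lighting rig (finishes hour 3, plus 2-hour gap → hour 5). The latest of these is hour 5, so AV cabling runs hour 5 to 5 + 9 = hour 14.
After AV cabling (finishes hour 14), registration desk setup can start at hour 14 and finishes at hour 18.
After registration desk setup (finishes hour 18, plus 3-hour gap → hour 21), catering setup can start at hour 21 and finishes at hour 29.
Signage placement cannot start until registration desk setup (finishes hour 18); the lighting rig (finishes hour 3). The controlling bound is hour 18, so signage placement finishes at 18 + 6 = hour 24.
For sound check: signage placement (finishes hour 24, plus 3-hour gap → hour 27); catering setup (finishes hour 29, plus 1-hour gap → hour 30). Taking the maximum gives a start of hour 30, and it finishes at 30 + 9 = hour 39.
For final walkthrough: sound check (finishes hour 39); signage placement (finishes hour 24). Taking the maximum gives a start of hour 39, and it finishes at 39 + 2 = hour 41.
Every task is finished by hour 41, which is no later than the deadline of 47, so the schedule is feasible.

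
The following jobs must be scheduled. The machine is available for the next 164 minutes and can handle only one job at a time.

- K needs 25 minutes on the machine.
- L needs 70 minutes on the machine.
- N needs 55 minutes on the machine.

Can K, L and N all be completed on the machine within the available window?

Running back to back, the jobs need 25 + 70 + 55 = 150 minutes on the machine.
Since 150 ≤ 164, they fit within the window.

Yes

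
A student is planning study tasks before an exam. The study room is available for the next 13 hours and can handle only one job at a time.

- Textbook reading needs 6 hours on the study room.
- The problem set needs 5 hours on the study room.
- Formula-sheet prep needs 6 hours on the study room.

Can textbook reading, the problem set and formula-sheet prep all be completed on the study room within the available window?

No

Running back to back, the jobs need 6 + 5 + 6 = 17 hours on the study room.
Since 17 > 13, they cannot all fit.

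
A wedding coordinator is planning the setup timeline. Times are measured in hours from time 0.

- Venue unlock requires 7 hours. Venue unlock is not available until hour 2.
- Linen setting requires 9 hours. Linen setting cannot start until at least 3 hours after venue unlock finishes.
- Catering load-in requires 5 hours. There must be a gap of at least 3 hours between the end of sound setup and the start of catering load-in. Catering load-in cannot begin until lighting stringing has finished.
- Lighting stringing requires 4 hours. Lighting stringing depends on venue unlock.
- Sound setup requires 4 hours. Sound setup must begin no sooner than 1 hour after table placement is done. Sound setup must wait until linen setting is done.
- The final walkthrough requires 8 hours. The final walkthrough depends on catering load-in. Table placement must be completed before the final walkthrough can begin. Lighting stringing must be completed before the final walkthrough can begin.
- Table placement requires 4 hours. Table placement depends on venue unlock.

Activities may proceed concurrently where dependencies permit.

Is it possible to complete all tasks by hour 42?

Yes

Venue unlock waits on its own release at hour 2, so it starts at hour 2 and finishes at 2 + 7 = hour 9.
Lighting stringing cannot begin until venue unlock (finishes hour 9). It runs from hour 9 to 9 + 4 = hour 13.
Linen setting waits on venue unlock (finishes hour 9, plus 3-hour gap → hour 12), so it starts at hour 12 and finishes at 12 + 9 = hour 21.
Table placement cannot begin until venue unlock (finishes hour 9). It runs from hour 9 to 9 + 4 = hour 13.
Sound setup needs all of table placement (finishes hour 13, plus 1-hour gap → hour 14); linen setting (finishes hour 21). That puts its earliest start at hour 21; it finishes at 21 + 4 = hour 25.
For catering load-in: sound setup (finishes hour 25, plus 3-hour gap → hour 28); lighting stringing (finishes hour 13). Taking the maximum gives a start of hour 28, and it finishes at 28 + 5 = hour 33.
The final walkthrough needs all of catering load-in (finishes hour 33); table placement (finishes hour 13); lighting stringing (finishes hour 13). That puts its earliest start at hour 33; it finishes at 33 + 8 = hour 41.
Every task is finished by hour 41, which is no later than the deadline of 42, so the schedule is feasible.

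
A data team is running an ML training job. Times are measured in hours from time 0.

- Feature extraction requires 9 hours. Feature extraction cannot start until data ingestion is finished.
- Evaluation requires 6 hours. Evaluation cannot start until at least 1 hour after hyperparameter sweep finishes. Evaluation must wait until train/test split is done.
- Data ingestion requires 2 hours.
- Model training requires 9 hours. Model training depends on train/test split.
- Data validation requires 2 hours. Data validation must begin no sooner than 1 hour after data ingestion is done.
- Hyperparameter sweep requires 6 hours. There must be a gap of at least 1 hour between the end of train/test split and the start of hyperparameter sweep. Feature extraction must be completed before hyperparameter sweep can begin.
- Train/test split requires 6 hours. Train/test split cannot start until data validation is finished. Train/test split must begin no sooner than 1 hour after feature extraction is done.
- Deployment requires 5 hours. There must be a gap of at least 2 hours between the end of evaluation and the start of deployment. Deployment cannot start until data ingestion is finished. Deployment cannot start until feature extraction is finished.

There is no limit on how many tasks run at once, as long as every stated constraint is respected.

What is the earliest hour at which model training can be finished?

Nothing blocks data ingestion, so it runs from hour 0 to hour 2.
Feature extraction waits on data ingestion (finishes hour 2), so it starts at hour 2 and finishes at 2 + 9 = hour 11.
Data validation waits on data ingestion (finishes hour 2, plus 1-hour gap → hour 3), so it starts at hour 3 and finishes at 3 + 2 = hour 5.
Train/test split needs all of data validation (finishes hour 5); feature extraction (finishes hour 11, plus 1-hour gap → hour 12). That puts its earliest start at hour 12; it finishes at 12 + 6 = hour 18.
Model training waits on train/test split (finishes hour 18), so it starts at hour 18 and finishes at 18 + 9 = hour 27.

27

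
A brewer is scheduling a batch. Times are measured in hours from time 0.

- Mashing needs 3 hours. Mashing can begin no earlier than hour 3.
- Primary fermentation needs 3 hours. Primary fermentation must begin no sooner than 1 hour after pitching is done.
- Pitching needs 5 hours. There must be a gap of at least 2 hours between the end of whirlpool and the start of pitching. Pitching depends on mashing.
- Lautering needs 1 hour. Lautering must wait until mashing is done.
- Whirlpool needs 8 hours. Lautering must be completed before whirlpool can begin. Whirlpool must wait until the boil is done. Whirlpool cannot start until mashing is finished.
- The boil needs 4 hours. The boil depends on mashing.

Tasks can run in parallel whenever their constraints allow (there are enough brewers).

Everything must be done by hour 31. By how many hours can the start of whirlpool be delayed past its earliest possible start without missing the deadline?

Mashing waits on its own release at hour 3, so it starts at hour 3 and finishes at 3 + 3 = hour 6.
The boil waits on mashing (finishes hour 6), so it starts at hour 6 and finishes at 6 + 4 = hour 10.
After mashing (finishes hour 6), lautering can start at hour 6 and finishes at hour 7.
For whirlpool: lautering (finishes hour 7); the boil (finishes hour 10); mashing (finishes hour 6). Taking the maximum gives a start of hour 10, and it finishes at 10 + 8 = hour 18.

Working backward from the deadline:
Primary fermentation has no dependents, so it just needs to finish by hour 31. Starting by 31 − 3 = hour 28 achieves that.
Since primary fermentation (must start by hour 28, minus 1-hour gap → hour 27) depends on it, pitching must finish by hour 27. Backing off its 5-hour duration gives a latest start of hour 22.
Whirlpool has to be done before pitching (must start by hour 22, minus 2-hour gap → hour 20). That means finishing by hour 20, i.e. starting by 20 − 8 = hour 12.
So whirlpool can start as early as hour 10 and as late as hour 12, giving 12 − 10 = 2 hours of slack.

2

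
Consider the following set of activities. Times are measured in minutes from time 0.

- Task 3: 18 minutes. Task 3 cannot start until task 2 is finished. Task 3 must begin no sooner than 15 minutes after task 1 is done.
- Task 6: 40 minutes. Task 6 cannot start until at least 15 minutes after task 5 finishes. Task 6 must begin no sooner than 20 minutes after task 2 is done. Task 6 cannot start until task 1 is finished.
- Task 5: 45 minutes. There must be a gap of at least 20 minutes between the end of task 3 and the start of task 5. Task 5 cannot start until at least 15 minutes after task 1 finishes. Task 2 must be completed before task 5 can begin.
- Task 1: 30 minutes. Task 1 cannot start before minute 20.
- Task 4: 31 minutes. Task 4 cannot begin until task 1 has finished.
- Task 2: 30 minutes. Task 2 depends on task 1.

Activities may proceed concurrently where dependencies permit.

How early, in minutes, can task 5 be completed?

After its own release at minute 20, task 1 can start at minute 20 and finishes at minute 50.
After task 1 (finishes minute 50), task 2 can start at minute 50 and finishes at minute 80.
Task 3 has to wait for task 2 (finishes minute 80); task 1 (finishes minute 50, plus 15-minute gap → minute 65). The latest of these is minute 80, so task 3 runs minute 80 to 80 + 18 = minute 98.
Task 5 has to wait for task 3 (finishes minute 98, plus 20-minute gap → minute 118); task 1 (finishes minute 50, plus 15-minute gap → minute 65); task 2 (finishes minute 80). The latest of these is minute 118, so task 5 runs minute 118 to 118 + 45 = minute 163.

163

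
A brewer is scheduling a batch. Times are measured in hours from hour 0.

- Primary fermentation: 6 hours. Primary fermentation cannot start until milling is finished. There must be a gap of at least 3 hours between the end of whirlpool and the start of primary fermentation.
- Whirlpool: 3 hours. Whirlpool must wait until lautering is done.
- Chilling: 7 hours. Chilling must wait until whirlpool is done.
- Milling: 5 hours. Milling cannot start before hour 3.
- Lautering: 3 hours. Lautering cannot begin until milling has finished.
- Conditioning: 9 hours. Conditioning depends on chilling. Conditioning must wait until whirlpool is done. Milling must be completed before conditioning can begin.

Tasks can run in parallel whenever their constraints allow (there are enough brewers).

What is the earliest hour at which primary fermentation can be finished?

After its own release at hour 3, milling can start at hour 3 and finishes at hour 8.
Lautering waits on milling (finishes hour 8), so it starts at hour 8 and finishes at 8 + 3 = hour 11.
Whirlpool cannot begin until lautering (finishes hour 11). It runs from hour 11 to 11 + 3 = hour 14.
Primary fermentation needs all of milling (finishes hour 8); whirlpool (finishes hour 14, plus 3-hour gap → hour 17). That puts its earliest start at hour 17; it finishes at 17 + 6 = hour 23.

23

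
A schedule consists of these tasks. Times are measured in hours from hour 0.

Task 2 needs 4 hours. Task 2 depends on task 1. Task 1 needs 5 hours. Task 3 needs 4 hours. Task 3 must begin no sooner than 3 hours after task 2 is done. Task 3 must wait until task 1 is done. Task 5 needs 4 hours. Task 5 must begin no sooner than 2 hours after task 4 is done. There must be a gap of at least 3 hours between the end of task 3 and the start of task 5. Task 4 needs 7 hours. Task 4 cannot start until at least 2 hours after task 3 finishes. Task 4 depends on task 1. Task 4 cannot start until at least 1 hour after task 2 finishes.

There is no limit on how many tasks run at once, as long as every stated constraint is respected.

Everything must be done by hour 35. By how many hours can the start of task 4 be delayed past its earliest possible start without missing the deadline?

4

Task 1 can start immediately at hour 0; it finishes at hour 5.
Task 2 cannot begin until task 1 (finishes hour 5). It runs from hour 5 to 5 + 4 = hour 9.
Task 3 cannot start until task 2 (finishes hour 9, plus 3-hour gap → hour 12); task 1 (finishes hour 5). The controlling bound is hour 12, so task 3 finishes at 12 + 4 = hour 16.
Task 4 needs all of task 3 (finishes hour 16, plus 2-hour gap → hour 18); task 1 (finishes hour 5); task 2 (finishes hour 9, plus 1-hour gap → hour 10). That puts its earliest start at hour 18; it finishes at 18 + 7 = hour 25.

Working backward from the deadline:
Nothing follows task 5; the deadline of hour 35 is its only limit. It must start by 35 − 4 = hour 31.
Since task 5 (must start by hour 31, minus 2-hour gap → hour 29) depends on it, task 4 must finish by hour 29. Backing off its 7-hour duration gives a latest start of hour 22.
So task 4 can start as early as hour 18 and as late as hour 22, giving 22 − 18 = 4 hours of slack.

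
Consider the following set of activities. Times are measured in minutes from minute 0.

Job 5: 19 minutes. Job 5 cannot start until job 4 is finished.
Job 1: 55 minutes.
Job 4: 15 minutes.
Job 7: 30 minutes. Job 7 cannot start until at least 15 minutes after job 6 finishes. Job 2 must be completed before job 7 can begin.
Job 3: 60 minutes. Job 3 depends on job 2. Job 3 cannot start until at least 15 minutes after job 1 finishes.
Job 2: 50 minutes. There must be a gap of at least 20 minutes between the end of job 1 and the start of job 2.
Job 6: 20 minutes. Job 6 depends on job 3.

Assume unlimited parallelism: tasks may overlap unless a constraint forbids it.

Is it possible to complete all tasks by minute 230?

Job 4 has no prerequisites, so it starts at minute 0 and finishes at minute 15.
Job 5 waits on job 4 (finishes minute 15), so it starts at minute 15 and finishes at 15 + 19 = minute 34.
Nothing blocks job 1, so it runs from minute 0 to minute 55.
Job 2 cannot begin until job 1 (finishes minute 55, plus 20-minute gap → minute 75). It runs from minute 75 to 75 + 50 = minute 125.
For job 3: job 2 (finishes minute 125); job 1 (finishes minute 55, plus 15-minute gap → minute 70). Taking the maximum gives a start of minute 125, and it finishes at 125 + 60 = minute 185.
Job 6 waits on job 3 (finishes minute 185), so it starts at minute 185 and finishes at 185 + 20 = minute 205.
For job 7: job 6 (finishes minute 205, plus 15-minute gap → minute 220); job 2 (finishes minute 125). Taking the maximum gives a start of minute 220, and it finishes at 220 + 30 = minute 250.
The earliest everything can be done is minute 250, which is after the deadline of 230, so it is not possible.

No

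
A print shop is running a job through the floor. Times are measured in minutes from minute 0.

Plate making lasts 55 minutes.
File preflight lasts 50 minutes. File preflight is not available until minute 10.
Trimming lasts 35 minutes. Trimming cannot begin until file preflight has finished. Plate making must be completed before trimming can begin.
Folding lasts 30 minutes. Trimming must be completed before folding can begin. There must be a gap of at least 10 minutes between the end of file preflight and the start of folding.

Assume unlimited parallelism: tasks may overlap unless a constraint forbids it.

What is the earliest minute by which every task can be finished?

Nothing blocks plate making, so it runs from minute 0 to minute 55.
File preflight cannot begin until its own release at minute 10. It runs from minute 10 to 10 + 50 = minute 60.
Trimming has to wait for file preflight (finishes minute 60); plate making (finishes minute 55). The latest of these is minute 60, so trimming runs minute 60 to 60 + 35 = minute 95.
Folding needs all of trimming (finishes minute 95); file preflight (finishes minute 60, plus 10-minute gap → minute 70). That puts its earliest start at minute 95; it finishes at 95 + 30 = minute 125.
All tasks are finished once the last one completes. Finish times: File preflight at 60, Plate making at 55, Trimming at 95, Folding at 125. The latest is minute 125.

125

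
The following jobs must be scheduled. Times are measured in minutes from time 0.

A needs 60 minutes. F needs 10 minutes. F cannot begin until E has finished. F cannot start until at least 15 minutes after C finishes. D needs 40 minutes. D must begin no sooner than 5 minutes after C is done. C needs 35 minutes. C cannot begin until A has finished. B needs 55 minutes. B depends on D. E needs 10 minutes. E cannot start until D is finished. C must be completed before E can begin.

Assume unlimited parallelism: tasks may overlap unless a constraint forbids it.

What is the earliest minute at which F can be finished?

A has no prerequisites, so it starts at minute 0 and finishes at minute 60.
C waits on A (finishes minute 60), so it starts at minute 60 and finishes at 60 + 35 = minute 95.
D cannot begin until C (finishes minute 95, plus 5-minute gap → minute 100). It runs from minute 100 to 100 + 40 = minute 140.
E needs all of D (finishes minute 140); C (finishes minute 95). That puts its earliest start at minute 140; it finishes at 140 + 10 = minute 150.
F cannot start until E (finishes minute 150); C (finishes minute 95, plus 15-minute gap → minute 110). The controlling bound is minute 150, so F finishes at 150 + 10 = minute 160.

160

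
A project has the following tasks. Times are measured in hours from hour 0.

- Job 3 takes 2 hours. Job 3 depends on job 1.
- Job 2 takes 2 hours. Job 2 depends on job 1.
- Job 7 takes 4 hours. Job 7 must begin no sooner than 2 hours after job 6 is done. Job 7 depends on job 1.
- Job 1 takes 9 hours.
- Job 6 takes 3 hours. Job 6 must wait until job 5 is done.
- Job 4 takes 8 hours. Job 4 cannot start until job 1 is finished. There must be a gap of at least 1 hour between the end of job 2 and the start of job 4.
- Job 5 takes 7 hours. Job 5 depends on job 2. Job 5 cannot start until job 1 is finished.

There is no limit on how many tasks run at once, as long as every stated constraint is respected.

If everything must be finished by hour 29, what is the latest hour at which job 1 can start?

To finish by hour 29, job 4 (duration 8) must start no later than hour 21.
Job 7 has no dependents, so it just needs to finish by hour 29. Starting by 29 − 4 = hour 25 achieves that.
Job 6 must finish before job 7 (must start by hour 25, minus 2-hour gap → hour 23). With a 3-hour duration, job 6 must start by 23 − 3 = hour 20.
Since job 6 (must start by hour 20) depends on it, job 5 must finish by hour 20. Backing off its 7-hour duration gives a latest start of hour 13.
Job 2 has several dependents: job 4 (must start by hour 21, minus 1-hour gap → hour 20); job 5 (must start by hour 13). The earliest of those limits is hour 13, so job 2 must start by 13 − 2 = hour 11.
Nothing follows job 3; the deadline of hour 29 is its only limit. It must start by 29 − 2 = hour 27.
Job 1 has several dependents: job 2 (must start by hour 11); job 3 (must start by hour 27); job 4 (must start by hour 21); job 5 (must start by hour 13); job 7 (must start by hour 25). The earliest of those limits is hour 11, so job 1 must start by 11 − 9 = hour 2.

2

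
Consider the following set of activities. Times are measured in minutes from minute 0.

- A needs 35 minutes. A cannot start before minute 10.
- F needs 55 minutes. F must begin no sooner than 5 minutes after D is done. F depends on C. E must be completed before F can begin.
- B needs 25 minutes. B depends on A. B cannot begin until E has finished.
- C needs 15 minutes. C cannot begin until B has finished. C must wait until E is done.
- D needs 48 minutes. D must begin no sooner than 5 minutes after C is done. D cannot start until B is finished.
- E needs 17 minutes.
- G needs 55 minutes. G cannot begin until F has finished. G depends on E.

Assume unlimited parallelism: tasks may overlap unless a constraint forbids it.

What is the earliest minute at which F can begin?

E can start immediately at minute 0; it finishes at minute 17.
A waits on its own release at minute 10, so it starts at minute 10 and finishes at 10 + 35 = minute 45.
B has to wait for A (finishes minute 45); E (finishes minute 17). The latest of these is minute 45, so B runs minute 45 to 45 + 25 = minute 70.
C cannot start until B (finishes minute 70); E (finishes minute 17). The controlling bound is minute 70, so C finishes at 70 + 15 = minute 85.
D needs all of C (finishes minute 85, plus 5-minute gap → minute 90); B (finishes minute 70). That puts its earliest start at minute 90; it finishes at 90 + 48 = minute 138.
F waits on D (finishes minute 138, plus 5-minute gap → minute 143); C (finishes minute 85); E (finishes minute 17). The latest of these is minute 143, which is the earliest F can start.

143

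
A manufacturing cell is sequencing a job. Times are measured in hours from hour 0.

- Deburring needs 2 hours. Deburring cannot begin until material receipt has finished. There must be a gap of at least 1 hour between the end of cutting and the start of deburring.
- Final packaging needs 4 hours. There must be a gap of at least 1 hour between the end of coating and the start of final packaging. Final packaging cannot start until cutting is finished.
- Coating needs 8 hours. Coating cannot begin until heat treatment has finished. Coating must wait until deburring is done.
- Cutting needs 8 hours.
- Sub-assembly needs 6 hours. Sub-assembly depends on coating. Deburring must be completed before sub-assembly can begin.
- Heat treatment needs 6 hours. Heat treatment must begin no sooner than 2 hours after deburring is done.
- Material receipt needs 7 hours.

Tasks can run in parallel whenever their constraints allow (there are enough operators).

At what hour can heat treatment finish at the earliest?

Cutting has no prerequisites, so it starts at hour 0 and finishes at hour 8.
Material receipt can start immediately at hour 0; it finishes at hour 7.
Deburring cannot start until material receipt (finishes hour 7); cutting (finishes hour 8, plus 1-hour gap → hour 9). The controlling bound is hour 9, so deburring finishes at 9 + 2 = hour 11.
Heat treatment cannot begin until deburring (finishes hour 11, plus 2-hour gap → hour 13). It runs from hour 13 to 13 + 6 = hour 19.

19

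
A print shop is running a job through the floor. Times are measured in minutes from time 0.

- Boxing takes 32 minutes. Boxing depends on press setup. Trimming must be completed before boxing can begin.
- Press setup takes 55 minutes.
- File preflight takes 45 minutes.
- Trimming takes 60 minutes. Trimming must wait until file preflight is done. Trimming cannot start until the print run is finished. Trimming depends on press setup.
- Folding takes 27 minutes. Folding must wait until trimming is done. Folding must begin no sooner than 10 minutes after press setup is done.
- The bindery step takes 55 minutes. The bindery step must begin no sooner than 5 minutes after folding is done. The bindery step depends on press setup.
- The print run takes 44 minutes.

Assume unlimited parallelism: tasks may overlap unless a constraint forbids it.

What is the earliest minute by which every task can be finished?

202

The print run can start immediately at minute 0; it finishes at minute 44.
Nothing blocks press setup, so it runs from minute 0 to minute 55.
File preflight has no prerequisites, so it starts at minute 0 and finishes at minute 45.
Trimming cannot start until file preflight (finishes minute 45); the print run (finishes minute 44); press setup (finishes minute 55). The controlling bound is minute 55, so trimming finishes at 55 + 60 = minute 115.
Boxing has to wait for press setup (finishes minute 55); trimming (finishes minute 115). The latest of these is minute 115, so boxing runs minute 115 to 115 + 32 = minute 147.
Folding has to wait for trimming (finishes minute 115); press setup (finishes minute 55, plus 10-minute gap → minute 65). The latest of these is minute 115, so folding runs minute 115 to 115 + 27 = minute 142.
The bindery step needs all of folding (finishes minute 142, plus 5-minute gap → minute 147); press setup (finishes minute 55). That puts its earliest start at minute 147; it finishes at 147 + 55 = minute 202.
All tasks are finished once the last one completes. Finish times: File preflight at 45, Press setup at 55, The print run at 44, Trimming at 115, Folding at 142, The bindery step at 202, Boxing at 147. The latest is minute 202.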